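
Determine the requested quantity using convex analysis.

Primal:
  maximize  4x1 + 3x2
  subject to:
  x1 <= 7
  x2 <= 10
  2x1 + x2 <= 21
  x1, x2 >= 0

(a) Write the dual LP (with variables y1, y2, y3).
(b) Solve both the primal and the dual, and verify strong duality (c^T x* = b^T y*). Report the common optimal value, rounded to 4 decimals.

The standard primal-dual pair for 'max c^T x s.t. A x <= b, x >= 0' is:
  Dual:  min b^T y  s.t.  A^T y >= c,  y >= 0.

So the dual LP is:
  minimize  7y1 + 10y2 + 21y3
  subject to:
    y1 + 2y3 >= 4
    y2 + y3 >= 3
    y1, y2, y3 >= 0

Solving the primal: x* = (5.5, 10).
  primal value c^T x* = 52.
Solving the dual: y* = (0, 1, 2).
  dual value b^T y* = 52.
Strong duality: c^T x* = b^T y*. Confirmed.

52


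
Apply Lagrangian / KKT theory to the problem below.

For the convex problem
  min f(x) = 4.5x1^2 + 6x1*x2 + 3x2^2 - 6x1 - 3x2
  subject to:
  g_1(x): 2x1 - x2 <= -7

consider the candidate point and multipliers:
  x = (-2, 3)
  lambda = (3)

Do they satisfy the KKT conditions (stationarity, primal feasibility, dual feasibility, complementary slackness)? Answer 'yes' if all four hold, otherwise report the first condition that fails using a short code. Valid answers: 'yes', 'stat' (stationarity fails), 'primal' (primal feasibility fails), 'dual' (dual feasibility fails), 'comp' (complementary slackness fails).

Gradient of f: grad f(x) = Q x + c = (-6, 3)
Constraint values g_i(x) = a_i^T x - b_i:
  g_1((-2, 3)) = 0
Stationarity residual: grad f(x) + sum_i lambda_i a_i = (0, 0)
  -> stationarity OK
Primal feasibility (all g_i <= 0): OK
Dual feasibility (all lambda_i >= 0): OK
Complementary slackness (lambda_i * g_i(x) = 0 for all i): OK

Verdict: yes, KKT holds.

yes


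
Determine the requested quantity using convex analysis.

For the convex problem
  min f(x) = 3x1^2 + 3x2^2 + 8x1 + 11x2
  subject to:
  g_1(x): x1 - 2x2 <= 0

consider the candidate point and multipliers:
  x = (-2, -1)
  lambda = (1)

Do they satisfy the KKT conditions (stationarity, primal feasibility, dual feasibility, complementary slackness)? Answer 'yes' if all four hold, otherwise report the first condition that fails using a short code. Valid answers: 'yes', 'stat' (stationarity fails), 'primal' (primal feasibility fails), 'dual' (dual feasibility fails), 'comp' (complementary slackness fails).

Gradient of f: grad f(x) = Q x + c = (-4, 5)
Constraint values g_i(x) = a_i^T x - b_i:
  g_1((-2, -1)) = 0
Stationarity residual: grad f(x) + sum_i lambda_i a_i = (-3, 3)
  -> stationarity FAILS
Primal feasibility (all g_i <= 0): OK
Dual feasibility (all lambda_i >= 0): OK
Complementary slackness (lambda_i * g_i(x) = 0 for all i): OK

Verdict: the first failing condition is stationarity -> stat.

stat


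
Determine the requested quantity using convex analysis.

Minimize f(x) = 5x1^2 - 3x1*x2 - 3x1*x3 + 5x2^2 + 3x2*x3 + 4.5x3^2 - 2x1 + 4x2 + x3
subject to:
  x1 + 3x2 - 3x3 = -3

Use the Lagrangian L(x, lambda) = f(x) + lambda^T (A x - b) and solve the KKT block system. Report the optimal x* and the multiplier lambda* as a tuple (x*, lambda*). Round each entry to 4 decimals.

Form the Lagrangian:
  L(x, lambda) = (1/2) x^T Q x + c^T x + lambda^T (A x - b)
Stationarity (grad_x L = 0): Q x + c + A^T lambda = 0.
Primal feasibility: A x = b.

This gives the KKT block system:
  [ Q   A^T ] [ x     ]   [-c ]
  [ A    0  ] [ lambda ] = [ b ]

Solving the linear system:
  x*      = (0.0347, -0.6772, 0.3343)
  lambda* = (0.6244)
  f(x*)   = -0.2853

x* = (0.0347, -0.6772, 0.3343), lambda* = (0.6244)


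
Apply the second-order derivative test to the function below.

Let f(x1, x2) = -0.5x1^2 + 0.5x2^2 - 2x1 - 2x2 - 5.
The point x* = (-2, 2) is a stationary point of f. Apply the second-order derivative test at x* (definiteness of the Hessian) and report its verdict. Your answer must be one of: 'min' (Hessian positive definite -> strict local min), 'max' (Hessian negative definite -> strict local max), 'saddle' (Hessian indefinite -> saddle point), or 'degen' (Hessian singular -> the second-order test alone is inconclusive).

Compute the Hessian H = grad^2 f:
  H = [[-1, 0], [0, 1]]
Verify stationarity: grad f(x*) = H x* + g = (0, 0).
Eigenvalues of H: -1, 1.
Eigenvalues have mixed signs, so H is indefinite -> x* is a saddle point.

saddle


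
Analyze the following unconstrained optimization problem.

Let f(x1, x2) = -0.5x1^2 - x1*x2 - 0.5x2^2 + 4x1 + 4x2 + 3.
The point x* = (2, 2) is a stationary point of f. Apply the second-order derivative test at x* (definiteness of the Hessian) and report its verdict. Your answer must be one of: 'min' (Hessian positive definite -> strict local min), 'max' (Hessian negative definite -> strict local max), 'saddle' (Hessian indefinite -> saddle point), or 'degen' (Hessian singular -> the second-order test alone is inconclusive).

Compute the Hessian H = grad^2 f:
  H = [[-1, -1], [-1, -1]]
Verify stationarity: grad f(x*) = H x* + g = (0, 0).
Eigenvalues of H: -2, 0.
H has a zero eigenvalue (singular; negative semidefinite but not definite), so H is neither positive definite, negative definite, nor indefinite. The second-order test alone is inconclusive -> degen.
(Indeed, f is constant along the null direction of H through x*, so x* is not a strict local extremum.)

degen


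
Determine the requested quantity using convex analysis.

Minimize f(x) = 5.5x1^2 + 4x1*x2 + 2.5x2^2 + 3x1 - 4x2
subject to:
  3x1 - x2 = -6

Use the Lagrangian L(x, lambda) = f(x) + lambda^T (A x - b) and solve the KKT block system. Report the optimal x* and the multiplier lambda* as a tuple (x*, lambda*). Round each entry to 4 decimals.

Form the Lagrangian:
  L(x, lambda) = (1/2) x^T Q x + c^T x + lambda^T (A x - b)
Stationarity (grad_x L = 0): Q x + c + A^T lambda = 0.
Primal feasibility: A x = b.

This gives the KKT block system:
  [ Q   A^T ] [ x     ]   [-c ]
  [ A    0  ] [ lambda ] = [ b ]

Solving the linear system:
  x*      = (-1.3125, 2.0625)
  lambda* = (1.0625)
  f(x*)   = -2.9062

x* = (-1.3125, 2.0625), lambda* = (1.0625)


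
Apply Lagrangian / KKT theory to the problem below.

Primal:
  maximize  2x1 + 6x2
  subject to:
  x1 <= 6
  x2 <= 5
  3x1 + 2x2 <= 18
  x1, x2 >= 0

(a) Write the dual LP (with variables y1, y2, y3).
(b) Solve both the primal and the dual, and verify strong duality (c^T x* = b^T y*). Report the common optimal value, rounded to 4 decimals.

The standard primal-dual pair for 'max c^T x s.t. A x <= b, x >= 0' is:
  Dual:  min b^T y  s.t.  A^T y >= c,  y >= 0.

So the dual LP is:
  minimize  6y1 + 5y2 + 18y3
  subject to:
    y1 + 3y3 >= 2
    y2 + 2y3 >= 6
    y1, y2, y3 >= 0

Solving the primal: x* = (2.6667, 5).
  primal value c^T x* = 35.3333.
Solving the dual: y* = (0, 4.6667, 0.6667).
  dual value b^T y* = 35.3333.
Strong duality: c^T x* = b^T y*. Confirmed.

35.3333


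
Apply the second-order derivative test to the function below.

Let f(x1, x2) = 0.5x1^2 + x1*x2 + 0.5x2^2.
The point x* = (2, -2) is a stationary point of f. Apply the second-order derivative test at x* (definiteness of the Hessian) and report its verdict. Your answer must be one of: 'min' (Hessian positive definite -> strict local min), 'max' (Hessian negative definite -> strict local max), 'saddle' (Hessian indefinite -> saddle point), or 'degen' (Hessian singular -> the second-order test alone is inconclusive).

Compute the Hessian H = grad^2 f:
  H = [[1, 1], [1, 1]]
Verify stationarity: grad f(x*) = H x* + g = (0, 0).
Eigenvalues of H: 0, 2.
H has a zero eigenvalue (singular; positive semidefinite but not definite), so H is neither positive definite, negative definite, nor indefinite. The second-order test alone is inconclusive -> degen.
(Indeed, f is constant along the null direction of H through x*, so x* is not a strict local extremum.)

degen


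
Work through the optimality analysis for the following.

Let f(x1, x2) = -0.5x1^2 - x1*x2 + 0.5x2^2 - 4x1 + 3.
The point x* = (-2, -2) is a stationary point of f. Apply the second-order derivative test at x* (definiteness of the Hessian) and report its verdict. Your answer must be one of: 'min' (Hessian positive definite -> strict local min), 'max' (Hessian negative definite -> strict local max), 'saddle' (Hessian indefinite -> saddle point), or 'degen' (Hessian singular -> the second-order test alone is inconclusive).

Compute the Hessian H = grad^2 f:
  H = [[-1, -1], [-1, 1]]
Verify stationarity: grad f(x*) = H x* + g = (0, 0).
Eigenvalues of H: -1.4142, 1.4142.
Eigenvalues have mixed signs, so H is indefinite -> x* is a saddle point.

saddle


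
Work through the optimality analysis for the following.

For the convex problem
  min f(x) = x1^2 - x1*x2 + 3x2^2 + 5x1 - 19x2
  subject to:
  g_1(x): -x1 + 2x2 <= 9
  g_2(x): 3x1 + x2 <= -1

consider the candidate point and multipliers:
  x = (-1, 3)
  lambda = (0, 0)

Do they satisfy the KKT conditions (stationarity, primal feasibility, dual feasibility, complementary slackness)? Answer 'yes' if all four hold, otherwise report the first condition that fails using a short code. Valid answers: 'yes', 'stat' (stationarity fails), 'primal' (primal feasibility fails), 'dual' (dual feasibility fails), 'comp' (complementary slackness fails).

Gradient of f: grad f(x) = Q x + c = (0, 0)
Constraint values g_i(x) = a_i^T x - b_i:
  g_1((-1, 3)) = -2
  g_2((-1, 3)) = 1
Stationarity residual: grad f(x) + sum_i lambda_i a_i = (0, 0)
  -> stationarity OK
Primal feasibility (all g_i <= 0): FAILS
Dual feasibility (all lambda_i >= 0): OK
Complementary slackness (lambda_i * g_i(x) = 0 for all i): OK

Verdict: the first failing condition is primal_feasibility -> primal.

primal


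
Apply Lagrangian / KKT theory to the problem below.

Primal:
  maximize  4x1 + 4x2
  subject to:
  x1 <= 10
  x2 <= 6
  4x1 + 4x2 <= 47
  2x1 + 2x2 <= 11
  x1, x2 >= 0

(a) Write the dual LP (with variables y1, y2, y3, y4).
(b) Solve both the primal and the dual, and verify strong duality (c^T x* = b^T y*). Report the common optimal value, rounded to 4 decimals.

The standard primal-dual pair for 'max c^T x s.t. A x <= b, x >= 0' is:
  Dual:  min b^T y  s.t.  A^T y >= c,  y >= 0.

So the dual LP is:
  minimize  10y1 + 6y2 + 47y3 + 11y4
  subject to:
    y1 + 4y3 + 2y4 >= 4
    y2 + 4y3 + 2y4 >= 4
    y1, y2, y3, y4 >= 0

Solving the primal: x* = (5.5, 0).
  primal value c^T x* = 22.
Solving the dual: y* = (0, 0, 0, 2).
  dual value b^T y* = 22.
Strong duality: c^T x* = b^T y*. Confirmed.

22


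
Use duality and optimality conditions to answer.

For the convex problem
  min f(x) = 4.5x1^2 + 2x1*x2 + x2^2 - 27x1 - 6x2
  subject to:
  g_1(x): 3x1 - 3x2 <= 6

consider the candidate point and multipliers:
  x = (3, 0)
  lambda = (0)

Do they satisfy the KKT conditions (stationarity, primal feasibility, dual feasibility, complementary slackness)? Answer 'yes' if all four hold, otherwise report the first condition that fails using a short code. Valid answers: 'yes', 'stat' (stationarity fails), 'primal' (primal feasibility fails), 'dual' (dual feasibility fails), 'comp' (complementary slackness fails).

Gradient of f: grad f(x) = Q x + c = (0, 0)
Constraint values g_i(x) = a_i^T x - b_i:
  g_1((3, 0)) = 3
Stationarity residual: grad f(x) + sum_i lambda_i a_i = (0, 0)
  -> stationarity OK
Primal feasibility (all g_i <= 0): FAILS
Dual feasibility (all lambda_i >= 0): OK
Complementary slackness (lambda_i * g_i(x) = 0 for all i): OK

Verdict: the first failing condition is primal_feasibility -> primal.

primal


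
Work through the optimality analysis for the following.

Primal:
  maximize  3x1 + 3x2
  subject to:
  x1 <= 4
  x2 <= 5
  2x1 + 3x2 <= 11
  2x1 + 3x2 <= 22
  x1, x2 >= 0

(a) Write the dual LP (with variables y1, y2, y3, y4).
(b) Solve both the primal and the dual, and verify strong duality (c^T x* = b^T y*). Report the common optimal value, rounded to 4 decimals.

The standard primal-dual pair for 'max c^T x s.t. A x <= b, x >= 0' is:
  Dual:  min b^T y  s.t.  A^T y >= c,  y >= 0.

So the dual LP is:
  minimize  4y1 + 5y2 + 11y3 + 22y4
  subject to:
    y1 + 2y3 + 2y4 >= 3
    y2 + 3y3 + 3y4 >= 3
    y1, y2, y3, y4 >= 0

Solving the primal: x* = (4, 1).
  primal value c^T x* = 15.
Solving the dual: y* = (1, 0, 1, 0).
  dual value b^T y* = 15.
Strong duality: c^T x* = b^T y*. Confirmed.

15


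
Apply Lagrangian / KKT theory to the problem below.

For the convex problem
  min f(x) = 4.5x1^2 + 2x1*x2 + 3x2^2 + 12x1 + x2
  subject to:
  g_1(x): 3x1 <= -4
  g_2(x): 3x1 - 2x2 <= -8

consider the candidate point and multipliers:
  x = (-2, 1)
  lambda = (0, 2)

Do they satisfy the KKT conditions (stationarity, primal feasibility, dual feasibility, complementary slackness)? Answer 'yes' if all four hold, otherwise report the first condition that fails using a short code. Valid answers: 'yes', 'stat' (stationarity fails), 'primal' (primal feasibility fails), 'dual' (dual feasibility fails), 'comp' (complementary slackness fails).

Gradient of f: grad f(x) = Q x + c = (-4, 3)
Constraint values g_i(x) = a_i^T x - b_i:
  g_1((-2, 1)) = -2
  g_2((-2, 1)) = 0
Stationarity residual: grad f(x) + sum_i lambda_i a_i = (2, -1)
  -> stationarity FAILS
Primal feasibility (all g_i <= 0): OK
Dual feasibility (all lambda_i >= 0): OK
Complementary slackness (lambda_i * g_i(x) = 0 for all i): OK

Verdict: the first failing condition is stationarity -> stat.

stat


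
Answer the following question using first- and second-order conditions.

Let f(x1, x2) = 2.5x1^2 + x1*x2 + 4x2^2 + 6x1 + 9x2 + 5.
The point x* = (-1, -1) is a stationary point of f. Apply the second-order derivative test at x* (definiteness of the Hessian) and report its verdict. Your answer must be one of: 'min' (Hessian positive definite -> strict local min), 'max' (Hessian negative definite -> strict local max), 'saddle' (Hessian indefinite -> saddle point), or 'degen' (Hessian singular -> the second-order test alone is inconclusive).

Compute the Hessian H = grad^2 f:
  H = [[5, 1], [1, 8]]
Verify stationarity: grad f(x*) = H x* + g = (0, 0).
Eigenvalues of H: 4.6972, 8.3028.
Both eigenvalues > 0, so H is positive definite -> x* is a strict local min.

min


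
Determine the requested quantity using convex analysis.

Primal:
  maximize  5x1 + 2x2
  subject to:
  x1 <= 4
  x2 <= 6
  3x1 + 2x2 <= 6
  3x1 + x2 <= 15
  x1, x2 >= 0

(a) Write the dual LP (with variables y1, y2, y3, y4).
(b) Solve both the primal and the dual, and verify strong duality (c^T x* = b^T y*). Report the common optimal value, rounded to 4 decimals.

The standard primal-dual pair for 'max c^T x s.t. A x <= b, x >= 0' is:
  Dual:  min b^T y  s.t.  A^T y >= c,  y >= 0.

So the dual LP is:
  minimize  4y1 + 6y2 + 6y3 + 15y4
  subject to:
    y1 + 3y3 + 3y4 >= 5
    y2 + 2y3 + y4 >= 2
    y1, y2, y3, y4 >= 0

Solving the primal: x* = (2, 0).
  primal value c^T x* = 10.
Solving the dual: y* = (0, 0, 1.6667, 0).
  dual value b^T y* = 10.
Strong duality: c^T x* = b^T y*. Confirmed.

10


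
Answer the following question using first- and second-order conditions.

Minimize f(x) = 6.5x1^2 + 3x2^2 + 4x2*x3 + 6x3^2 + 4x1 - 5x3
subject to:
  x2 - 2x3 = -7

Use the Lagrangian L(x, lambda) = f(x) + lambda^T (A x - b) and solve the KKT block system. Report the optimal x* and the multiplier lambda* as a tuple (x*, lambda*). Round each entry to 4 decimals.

Form the Lagrangian:
  L(x, lambda) = (1/2) x^T Q x + c^T x + lambda^T (A x - b)
Stationarity (grad_x L = 0): Q x + c + A^T lambda = 0.
Primal feasibility: A x = b.

This gives the KKT block system:
  [ Q   A^T ] [ x     ]   [-c ]
  [ A    0  ] [ lambda ] = [ b ]

Solving the linear system:
  x*      = (-0.3077, -2.5, 2.25)
  lambda* = (6)
  f(x*)   = 14.7596

x* = (-0.3077, -2.5, 2.25), lambda* = (6)


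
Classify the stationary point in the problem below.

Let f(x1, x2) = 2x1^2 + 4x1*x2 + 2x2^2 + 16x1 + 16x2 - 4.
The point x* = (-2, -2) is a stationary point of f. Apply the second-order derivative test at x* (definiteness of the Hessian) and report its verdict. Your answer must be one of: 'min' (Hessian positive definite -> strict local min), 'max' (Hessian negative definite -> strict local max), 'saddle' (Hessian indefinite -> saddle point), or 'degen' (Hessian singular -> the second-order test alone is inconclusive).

Compute the Hessian H = grad^2 f:
  H = [[4, 4], [4, 4]]
Verify stationarity: grad f(x*) = H x* + g = (0, 0).
Eigenvalues of H: 0, 8.
H has a zero eigenvalue (singular; positive semidefinite but not definite), so H is neither positive definite, negative definite, nor indefinite. The second-order test alone is inconclusive -> degen.
(Indeed, f is constant along the null direction of H through x*, so x* is not a strict local extremum.)

degen


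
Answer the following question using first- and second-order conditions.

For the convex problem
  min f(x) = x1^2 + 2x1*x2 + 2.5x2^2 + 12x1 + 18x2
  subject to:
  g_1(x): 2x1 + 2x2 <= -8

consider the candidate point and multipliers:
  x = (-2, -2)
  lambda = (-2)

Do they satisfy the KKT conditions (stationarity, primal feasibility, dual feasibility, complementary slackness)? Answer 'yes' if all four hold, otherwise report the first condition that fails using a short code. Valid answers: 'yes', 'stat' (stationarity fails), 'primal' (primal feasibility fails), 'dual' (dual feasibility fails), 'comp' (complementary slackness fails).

Gradient of f: grad f(x) = Q x + c = (4, 4)
Constraint values g_i(x) = a_i^T x - b_i:
  g_1((-2, -2)) = 0
Stationarity residual: grad f(x) + sum_i lambda_i a_i = (0, 0)
  -> stationarity OK
Primal feasibility (all g_i <= 0): OK
Dual feasibility (all lambda_i >= 0): FAILS
Complementary slackness (lambda_i * g_i(x) = 0 for all i): OK

Verdict: the first failing condition is dual_feasibility -> dual.

dual


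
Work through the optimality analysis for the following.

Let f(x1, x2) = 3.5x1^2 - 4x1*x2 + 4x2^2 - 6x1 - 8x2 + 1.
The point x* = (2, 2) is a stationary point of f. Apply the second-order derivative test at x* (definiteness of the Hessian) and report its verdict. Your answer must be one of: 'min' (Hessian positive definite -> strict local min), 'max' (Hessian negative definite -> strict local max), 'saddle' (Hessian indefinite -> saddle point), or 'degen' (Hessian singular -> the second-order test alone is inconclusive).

Compute the Hessian H = grad^2 f:
  H = [[7, -4], [-4, 8]]
Verify stationarity: grad f(x*) = H x* + g = (0, 0).
Eigenvalues of H: 3.4689, 11.5311.
Both eigenvalues > 0, so H is positive definite -> x* is a strict local min.

min


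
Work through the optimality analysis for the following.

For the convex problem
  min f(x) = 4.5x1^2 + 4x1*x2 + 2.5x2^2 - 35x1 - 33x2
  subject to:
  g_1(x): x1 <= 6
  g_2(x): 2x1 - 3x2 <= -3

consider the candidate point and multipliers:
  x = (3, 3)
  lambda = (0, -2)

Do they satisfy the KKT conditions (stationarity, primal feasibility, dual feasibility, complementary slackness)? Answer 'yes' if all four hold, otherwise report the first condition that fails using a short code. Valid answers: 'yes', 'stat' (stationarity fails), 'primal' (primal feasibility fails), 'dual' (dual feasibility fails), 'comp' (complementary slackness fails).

Gradient of f: grad f(x) = Q x + c = (4, -6)
Constraint values g_i(x) = a_i^T x - b_i:
  g_1((3, 3)) = -3
  g_2((3, 3)) = 0
Stationarity residual: grad f(x) + sum_i lambda_i a_i = (0, 0)
  -> stationarity OK
Primal feasibility (all g_i <= 0): OK
Dual feasibility (all lambda_i >= 0): FAILS
Complementary slackness (lambda_i * g_i(x) = 0 for all i): OK

Verdict: the first failing condition is dual_feasibility -> dual.

dual


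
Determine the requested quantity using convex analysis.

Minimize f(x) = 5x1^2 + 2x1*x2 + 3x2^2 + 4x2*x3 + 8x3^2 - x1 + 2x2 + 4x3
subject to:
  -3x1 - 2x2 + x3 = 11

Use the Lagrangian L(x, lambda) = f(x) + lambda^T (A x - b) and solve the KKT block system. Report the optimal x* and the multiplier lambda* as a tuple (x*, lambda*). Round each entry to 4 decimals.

Form the Lagrangian:
  L(x, lambda) = (1/2) x^T Q x + c^T x + lambda^T (A x - b)
Stationarity (grad_x L = 0): Q x + c + A^T lambda = 0.
Primal feasibility: A x = b.

This gives the KKT block system:
  [ Q   A^T ] [ x     ]   [-c ]
  [ A    0  ] [ lambda ] = [ b ]

Solving the linear system:
  x*      = (-1.4808, -2.8269, 0.9038)
  lambda* = (-7.1538)
  f(x*)   = 39.0673

x* = (-1.4808, -2.8269, 0.9038), lambda* = (-7.1538)


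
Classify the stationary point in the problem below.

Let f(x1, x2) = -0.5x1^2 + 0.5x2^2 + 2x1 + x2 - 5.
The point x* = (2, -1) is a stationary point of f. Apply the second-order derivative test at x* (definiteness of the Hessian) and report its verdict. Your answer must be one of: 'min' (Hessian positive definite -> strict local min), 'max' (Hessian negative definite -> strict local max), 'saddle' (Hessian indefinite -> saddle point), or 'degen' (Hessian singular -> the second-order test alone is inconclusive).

Compute the Hessian H = grad^2 f:
  H = [[-1, 0], [0, 1]]
Verify stationarity: grad f(x*) = H x* + g = (0, 0).
Eigenvalues of H: -1, 1.
Eigenvalues have mixed signs, so H is indefinite -> x* is a saddle point.

saddle


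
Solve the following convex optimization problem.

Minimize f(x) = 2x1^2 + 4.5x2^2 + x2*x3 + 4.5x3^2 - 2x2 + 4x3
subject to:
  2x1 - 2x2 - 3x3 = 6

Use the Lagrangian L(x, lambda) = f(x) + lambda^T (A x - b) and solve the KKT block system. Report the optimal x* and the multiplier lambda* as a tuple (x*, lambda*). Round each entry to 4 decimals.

Form the Lagrangian:
  L(x, lambda) = (1/2) x^T Q x + c^T x + lambda^T (A x - b)
Stationarity (grad_x L = 0): Q x + c + A^T lambda = 0.
Primal feasibility: A x = b.

This gives the KKT block system:
  [ Q   A^T ] [ x     ]   [-c ]
  [ A    0  ] [ lambda ] = [ b ]

Solving the linear system:
  x*      = (1.1081, -0.1405, -1.1676)
  lambda* = (-2.2162)
  f(x*)   = 4.4541

x* = (1.1081, -0.1405, -1.1676), lambda* = (-2.2162)


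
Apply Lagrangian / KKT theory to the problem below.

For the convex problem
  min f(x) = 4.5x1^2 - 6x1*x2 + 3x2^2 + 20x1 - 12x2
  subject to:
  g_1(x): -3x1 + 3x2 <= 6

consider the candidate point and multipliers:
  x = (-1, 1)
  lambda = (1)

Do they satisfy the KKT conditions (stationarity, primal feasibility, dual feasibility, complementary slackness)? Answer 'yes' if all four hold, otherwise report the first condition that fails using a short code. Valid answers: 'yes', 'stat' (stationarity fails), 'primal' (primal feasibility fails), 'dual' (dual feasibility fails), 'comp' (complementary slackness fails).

Gradient of f: grad f(x) = Q x + c = (5, 0)
Constraint values g_i(x) = a_i^T x - b_i:
  g_1((-1, 1)) = 0
Stationarity residual: grad f(x) + sum_i lambda_i a_i = (2, 3)
  -> stationarity FAILS
Primal feasibility (all g_i <= 0): OK
Dual feasibility (all lambda_i >= 0): OK
Complementary slackness (lambda_i * g_i(x) = 0 for all i): OK

Verdict: the first failing condition is stationarity -> stat.

stat


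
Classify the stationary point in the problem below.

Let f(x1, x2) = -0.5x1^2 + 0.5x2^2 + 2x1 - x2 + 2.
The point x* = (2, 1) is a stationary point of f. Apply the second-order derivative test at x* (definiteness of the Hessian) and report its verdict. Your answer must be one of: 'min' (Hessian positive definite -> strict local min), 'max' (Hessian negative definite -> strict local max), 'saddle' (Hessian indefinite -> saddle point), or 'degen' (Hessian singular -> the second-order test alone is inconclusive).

Compute the Hessian H = grad^2 f:
  H = [[-1, 0], [0, 1]]
Verify stationarity: grad f(x*) = H x* + g = (0, 0).
Eigenvalues of H: -1, 1.
Eigenvalues have mixed signs, so H is indefinite -> x* is a saddle point.

saddle


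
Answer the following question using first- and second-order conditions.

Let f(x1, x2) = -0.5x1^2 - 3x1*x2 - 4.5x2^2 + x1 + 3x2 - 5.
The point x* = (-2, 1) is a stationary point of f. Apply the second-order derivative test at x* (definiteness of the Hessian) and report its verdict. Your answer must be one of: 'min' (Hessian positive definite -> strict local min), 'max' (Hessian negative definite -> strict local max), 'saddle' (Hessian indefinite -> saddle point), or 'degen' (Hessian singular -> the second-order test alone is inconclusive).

Compute the Hessian H = grad^2 f:
  H = [[-1, -3], [-3, -9]]
Verify stationarity: grad f(x*) = H x* + g = (0, 0).
Eigenvalues of H: -10, 0.
H has a zero eigenvalue (singular; negative semidefinite but not definite), so H is neither positive definite, negative definite, nor indefinite. The second-order test alone is inconclusive -> degen.
(Indeed, f is constant along the null direction of H through x*, so x* is not a strict local extremum.)

degen


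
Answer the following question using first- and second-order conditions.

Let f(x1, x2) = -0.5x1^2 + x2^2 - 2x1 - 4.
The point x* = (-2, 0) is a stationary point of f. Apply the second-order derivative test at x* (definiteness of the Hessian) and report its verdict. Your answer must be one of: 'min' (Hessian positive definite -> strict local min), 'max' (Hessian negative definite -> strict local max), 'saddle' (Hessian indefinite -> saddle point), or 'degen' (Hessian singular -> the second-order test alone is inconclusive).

Compute the Hessian H = grad^2 f:
  H = [[-1, 0], [0, 2]]
Verify stationarity: grad f(x*) = H x* + g = (0, 0).
Eigenvalues of H: -1, 2.
Eigenvalues have mixed signs, so H is indefinite -> x* is a saddle point.

saddle


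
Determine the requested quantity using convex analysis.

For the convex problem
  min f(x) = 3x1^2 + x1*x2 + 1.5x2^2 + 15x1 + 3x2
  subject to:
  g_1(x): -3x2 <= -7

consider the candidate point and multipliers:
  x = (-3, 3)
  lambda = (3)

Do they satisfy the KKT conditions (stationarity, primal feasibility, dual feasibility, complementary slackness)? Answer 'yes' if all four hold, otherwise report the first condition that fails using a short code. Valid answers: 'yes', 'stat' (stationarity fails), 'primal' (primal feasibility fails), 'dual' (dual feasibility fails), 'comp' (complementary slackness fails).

Gradient of f: grad f(x) = Q x + c = (0, 9)
Constraint values g_i(x) = a_i^T x - b_i:
  g_1((-3, 3)) = -2
Stationarity residual: grad f(x) + sum_i lambda_i a_i = (0, 0)
  -> stationarity OK
Primal feasibility (all g_i <= 0): OK
Dual feasibility (all lambda_i >= 0): OK
Complementary slackness (lambda_i * g_i(x) = 0 for all i): FAILS

Verdict: the first failing condition is complementary_slackness -> comp.

comp


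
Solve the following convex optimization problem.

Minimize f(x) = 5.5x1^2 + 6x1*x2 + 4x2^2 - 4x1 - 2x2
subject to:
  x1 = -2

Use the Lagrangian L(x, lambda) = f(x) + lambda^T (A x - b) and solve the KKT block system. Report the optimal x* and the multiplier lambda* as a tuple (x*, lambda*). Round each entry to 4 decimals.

Form the Lagrangian:
  L(x, lambda) = (1/2) x^T Q x + c^T x + lambda^T (A x - b)
Stationarity (grad_x L = 0): Q x + c + A^T lambda = 0.
Primal feasibility: A x = b.

This gives the KKT block system:
  [ Q   A^T ] [ x     ]   [-c ]
  [ A    0  ] [ lambda ] = [ b ]

Solving the linear system:
  x*      = (-2, 1.75)
  lambda* = (15.5)
  f(x*)   = 17.75

x* = (-2, 1.75), lambda* = (15.5)


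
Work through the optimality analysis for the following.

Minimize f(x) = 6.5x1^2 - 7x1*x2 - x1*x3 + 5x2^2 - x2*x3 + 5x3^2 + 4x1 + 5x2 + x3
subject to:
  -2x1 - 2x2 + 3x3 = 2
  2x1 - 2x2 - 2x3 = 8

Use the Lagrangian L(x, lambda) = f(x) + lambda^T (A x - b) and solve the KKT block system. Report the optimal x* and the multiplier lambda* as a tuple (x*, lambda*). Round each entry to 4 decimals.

Form the Lagrangian:
  L(x, lambda) = (1/2) x^T Q x + c^T x + lambda^T (A x - b)
Stationarity (grad_x L = 0): Q x + c + A^T lambda = 0.
Primal feasibility: A x = b.

This gives the KKT block system:
  [ Q   A^T ] [ x     ]   [-c ]
  [ A    0  ] [ lambda ] = [ b ]

Solving the linear system:
  x*      = (-0.9204, -2.9841, -1.9363)
  lambda* = (-0.4005, -7.8302)
  f(x*)   = 21.4523

x* = (-0.9204, -2.9841, -1.9363), lambda* = (-0.4005, -7.8302)


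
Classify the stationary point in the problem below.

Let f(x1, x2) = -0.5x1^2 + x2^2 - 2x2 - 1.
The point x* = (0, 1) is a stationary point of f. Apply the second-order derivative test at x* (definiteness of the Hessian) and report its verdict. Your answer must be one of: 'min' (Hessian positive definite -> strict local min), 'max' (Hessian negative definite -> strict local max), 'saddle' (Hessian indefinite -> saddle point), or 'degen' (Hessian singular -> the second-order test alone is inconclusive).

Compute the Hessian H = grad^2 f:
  H = [[-1, 0], [0, 2]]
Verify stationarity: grad f(x*) = H x* + g = (0, 0).
Eigenvalues of H: -1, 2.
Eigenvalues have mixed signs, so H is indefinite -> x* is a saddle point.

saddle


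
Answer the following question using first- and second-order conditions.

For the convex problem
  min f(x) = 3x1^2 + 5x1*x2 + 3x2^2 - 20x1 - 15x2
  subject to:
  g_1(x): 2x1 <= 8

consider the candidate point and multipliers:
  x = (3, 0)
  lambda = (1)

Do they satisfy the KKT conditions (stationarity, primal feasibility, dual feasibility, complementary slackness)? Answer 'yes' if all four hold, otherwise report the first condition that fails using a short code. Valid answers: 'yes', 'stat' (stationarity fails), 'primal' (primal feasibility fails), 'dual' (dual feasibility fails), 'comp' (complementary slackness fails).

Gradient of f: grad f(x) = Q x + c = (-2, 0)
Constraint values g_i(x) = a_i^T x - b_i:
  g_1((3, 0)) = -2
Stationarity residual: grad f(x) + sum_i lambda_i a_i = (0, 0)
  -> stationarity OK
Primal feasibility (all g_i <= 0): OK
Dual feasibility (all lambda_i >= 0): OK
Complementary slackness (lambda_i * g_i(x) = 0 for all i): FAILS

Verdict: the first failing condition is complementary_slackness -> comp.

comp


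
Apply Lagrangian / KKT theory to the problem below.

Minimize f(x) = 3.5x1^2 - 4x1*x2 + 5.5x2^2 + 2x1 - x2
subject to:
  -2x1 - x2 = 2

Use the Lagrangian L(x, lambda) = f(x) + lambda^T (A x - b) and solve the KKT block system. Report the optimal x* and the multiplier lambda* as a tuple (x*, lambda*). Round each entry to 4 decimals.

Form the Lagrangian:
  L(x, lambda) = (1/2) x^T Q x + c^T x + lambda^T (A x - b)
Stationarity (grad_x L = 0): Q x + c + A^T lambda = 0.
Primal feasibility: A x = b.

This gives the KKT block system:
  [ Q   A^T ] [ x     ]   [-c ]
  [ A    0  ] [ lambda ] = [ b ]

Solving the linear system:
  x*      = (-0.8358, -0.3284)
  lambda* = (-1.2687)
  f(x*)   = 0.597

x* = (-0.8358, -0.3284), lambda* = (-1.2687)


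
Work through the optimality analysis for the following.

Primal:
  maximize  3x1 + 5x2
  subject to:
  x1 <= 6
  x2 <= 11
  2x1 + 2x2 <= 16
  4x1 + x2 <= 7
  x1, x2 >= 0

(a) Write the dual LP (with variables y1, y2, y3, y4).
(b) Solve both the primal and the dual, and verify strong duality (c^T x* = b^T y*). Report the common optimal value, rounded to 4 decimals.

The standard primal-dual pair for 'max c^T x s.t. A x <= b, x >= 0' is:
  Dual:  min b^T y  s.t.  A^T y >= c,  y >= 0.

So the dual LP is:
  minimize  6y1 + 11y2 + 16y3 + 7y4
  subject to:
    y1 + 2y3 + 4y4 >= 3
    y2 + 2y3 + y4 >= 5
    y1, y2, y3, y4 >= 0

Solving the primal: x* = (0, 7).
  primal value c^T x* = 35.
Solving the dual: y* = (0, 0, 0, 5).
  dual value b^T y* = 35.
Strong duality: c^T x* = b^T y*. Confirmed.

35


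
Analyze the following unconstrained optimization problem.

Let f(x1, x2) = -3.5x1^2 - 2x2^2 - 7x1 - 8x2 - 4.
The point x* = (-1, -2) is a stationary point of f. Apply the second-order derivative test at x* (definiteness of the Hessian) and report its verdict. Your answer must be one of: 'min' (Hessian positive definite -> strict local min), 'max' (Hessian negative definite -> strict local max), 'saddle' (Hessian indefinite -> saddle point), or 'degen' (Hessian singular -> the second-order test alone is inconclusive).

Compute the Hessian H = grad^2 f:
  H = [[-7, 0], [0, -4]]
Verify stationarity: grad f(x*) = H x* + g = (0, 0).
Eigenvalues of H: -7, -4.
Both eigenvalues < 0, so H is negative definite -> x* is a strict local max.

max


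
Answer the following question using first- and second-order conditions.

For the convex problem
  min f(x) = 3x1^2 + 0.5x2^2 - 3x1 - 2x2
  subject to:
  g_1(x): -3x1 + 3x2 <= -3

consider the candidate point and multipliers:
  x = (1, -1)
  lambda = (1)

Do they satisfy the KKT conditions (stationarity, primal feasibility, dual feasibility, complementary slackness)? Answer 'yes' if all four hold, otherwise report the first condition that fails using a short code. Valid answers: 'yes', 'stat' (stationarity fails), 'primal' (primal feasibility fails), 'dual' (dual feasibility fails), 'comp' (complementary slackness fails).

Gradient of f: grad f(x) = Q x + c = (3, -3)
Constraint values g_i(x) = a_i^T x - b_i:
  g_1((1, -1)) = -3
Stationarity residual: grad f(x) + sum_i lambda_i a_i = (0, 0)
  -> stationarity OK
Primal feasibility (all g_i <= 0): OK
Dual feasibility (all lambda_i >= 0): OK
Complementary slackness (lambda_i * g_i(x) = 0 for all i): FAILS

Verdict: the first failing condition is complementary_slackness -> comp.

comp


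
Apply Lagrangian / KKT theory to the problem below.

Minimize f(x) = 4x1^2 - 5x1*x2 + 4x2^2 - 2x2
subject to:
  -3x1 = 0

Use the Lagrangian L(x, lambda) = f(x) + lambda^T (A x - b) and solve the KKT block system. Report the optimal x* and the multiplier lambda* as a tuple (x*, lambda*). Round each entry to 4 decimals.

Form the Lagrangian:
  L(x, lambda) = (1/2) x^T Q x + c^T x + lambda^T (A x - b)
Stationarity (grad_x L = 0): Q x + c + A^T lambda = 0.
Primal feasibility: A x = b.

This gives the KKT block system:
  [ Q   A^T ] [ x     ]   [-c ]
  [ A    0  ] [ lambda ] = [ b ]

Solving the linear system:
  x*      = (0, 0.25)
  lambda* = (-0.4167)
  f(x*)   = -0.25

x* = (0, 0.25), lambda* = (-0.4167)


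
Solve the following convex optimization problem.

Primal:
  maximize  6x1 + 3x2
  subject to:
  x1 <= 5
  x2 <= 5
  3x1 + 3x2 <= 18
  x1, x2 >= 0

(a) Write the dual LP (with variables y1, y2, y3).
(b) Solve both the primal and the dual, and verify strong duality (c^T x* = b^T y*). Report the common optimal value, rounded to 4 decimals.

The standard primal-dual pair for 'max c^T x s.t. A x <= b, x >= 0' is:
  Dual:  min b^T y  s.t.  A^T y >= c,  y >= 0.

So the dual LP is:
  minimize  5y1 + 5y2 + 18y3
  subject to:
    y1 + 3y3 >= 6
    y2 + 3y3 >= 3
    y1, y2, y3 >= 0

Solving the primal: x* = (5, 1).
  primal value c^T x* = 33.
Solving the dual: y* = (3, 0, 1).
  dual value b^T y* = 33.
Strong duality: c^T x* = b^T y*. Confirmed.

33


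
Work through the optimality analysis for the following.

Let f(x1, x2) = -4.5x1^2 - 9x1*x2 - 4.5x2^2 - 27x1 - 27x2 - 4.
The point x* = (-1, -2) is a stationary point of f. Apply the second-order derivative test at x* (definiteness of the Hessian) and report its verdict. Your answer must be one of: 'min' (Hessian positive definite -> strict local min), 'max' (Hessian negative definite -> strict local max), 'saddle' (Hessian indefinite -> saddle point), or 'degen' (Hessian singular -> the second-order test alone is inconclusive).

Compute the Hessian H = grad^2 f:
  H = [[-9, -9], [-9, -9]]
Verify stationarity: grad f(x*) = H x* + g = (0, 0).
Eigenvalues of H: -18, 0.
H has a zero eigenvalue (singular; negative semidefinite but not definite), so H is neither positive definite, negative definite, nor indefinite. The second-order test alone is inconclusive -> degen.
(Indeed, f is constant along the null direction of H through x*, so x* is not a strict local extremum.)

degen


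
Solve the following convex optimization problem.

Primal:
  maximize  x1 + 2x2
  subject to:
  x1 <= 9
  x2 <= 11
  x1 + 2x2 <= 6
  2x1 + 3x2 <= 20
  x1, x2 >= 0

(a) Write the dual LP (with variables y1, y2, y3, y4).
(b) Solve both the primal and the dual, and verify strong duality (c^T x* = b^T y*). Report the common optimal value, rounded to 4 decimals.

The standard primal-dual pair for 'max c^T x s.t. A x <= b, x >= 0' is:
  Dual:  min b^T y  s.t.  A^T y >= c,  y >= 0.

So the dual LP is:
  minimize  9y1 + 11y2 + 6y3 + 20y4
  subject to:
    y1 + y3 + 2y4 >= 1
    y2 + 2y3 + 3y4 >= 2
    y1, y2, y3, y4 >= 0

Solving the primal: x* = (6, 0).
  primal value c^T x* = 6.
Solving the dual: y* = (0, 0, 1, 0).
  dual value b^T y* = 6.
Strong duality: c^T x* = b^T y*. Confirmed.

6


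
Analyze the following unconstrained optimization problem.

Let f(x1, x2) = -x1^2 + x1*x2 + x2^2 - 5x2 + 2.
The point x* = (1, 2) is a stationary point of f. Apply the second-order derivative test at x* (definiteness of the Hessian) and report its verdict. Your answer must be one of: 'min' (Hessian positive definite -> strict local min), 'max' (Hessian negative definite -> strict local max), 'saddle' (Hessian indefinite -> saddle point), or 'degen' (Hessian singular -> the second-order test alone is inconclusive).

Compute the Hessian H = grad^2 f:
  H = [[-2, 1], [1, 2]]
Verify stationarity: grad f(x*) = H x* + g = (0, 0).
Eigenvalues of H: -2.2361, 2.2361.
Eigenvalues have mixed signs, so H is indefinite -> x* is a saddle point.

saddle


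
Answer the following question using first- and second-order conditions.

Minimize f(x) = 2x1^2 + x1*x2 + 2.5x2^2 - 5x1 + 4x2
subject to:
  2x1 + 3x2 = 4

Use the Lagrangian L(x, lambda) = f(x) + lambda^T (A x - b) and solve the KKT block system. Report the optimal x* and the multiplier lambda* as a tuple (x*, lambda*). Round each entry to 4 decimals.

Form the Lagrangian:
  L(x, lambda) = (1/2) x^T Q x + c^T x + lambda^T (A x - b)
Stationarity (grad_x L = 0): Q x + c + A^T lambda = 0.
Primal feasibility: A x = b.

This gives the KKT block system:
  [ Q   A^T ] [ x     ]   [-c ]
  [ A    0  ] [ lambda ] = [ b ]

Solving the linear system:
  x*      = (2.2045, -0.1364)
  lambda* = (-1.8409)
  f(x*)   = -2.1023

x* = (2.2045, -0.1364), lambda* = (-1.8409)


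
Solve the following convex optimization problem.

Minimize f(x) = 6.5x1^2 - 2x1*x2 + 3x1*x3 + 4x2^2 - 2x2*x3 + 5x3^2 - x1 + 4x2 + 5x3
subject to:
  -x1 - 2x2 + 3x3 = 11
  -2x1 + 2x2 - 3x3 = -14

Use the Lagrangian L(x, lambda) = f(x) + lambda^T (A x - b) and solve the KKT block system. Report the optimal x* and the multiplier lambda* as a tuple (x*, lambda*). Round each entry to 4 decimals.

Form the Lagrangian:
  L(x, lambda) = (1/2) x^T Q x + c^T x + lambda^T (A x - b)
Stationarity (grad_x L = 0): Q x + c + A^T lambda = 0.
Primal feasibility: A x = b.

This gives the KKT block system:
  [ Q   A^T ] [ x     ]   [-c ]
  [ A    0  ] [ lambda ] = [ b ]

Solving the linear system:
  x*      = (1, -2.6591, 2.2273)
  lambda* = (0.0909, 11.9545)
  f(x*)   = 82.9318

x* = (1, -2.6591, 2.2273), lambda* = (0.0909, 11.9545)


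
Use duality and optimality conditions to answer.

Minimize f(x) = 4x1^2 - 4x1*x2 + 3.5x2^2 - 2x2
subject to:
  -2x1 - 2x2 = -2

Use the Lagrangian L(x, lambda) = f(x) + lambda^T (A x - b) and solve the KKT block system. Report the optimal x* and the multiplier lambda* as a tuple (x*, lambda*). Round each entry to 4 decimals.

Form the Lagrangian:
  L(x, lambda) = (1/2) x^T Q x + c^T x + lambda^T (A x - b)
Stationarity (grad_x L = 0): Q x + c + A^T lambda = 0.
Primal feasibility: A x = b.

This gives the KKT block system:
  [ Q   A^T ] [ x     ]   [-c ]
  [ A    0  ] [ lambda ] = [ b ]

Solving the linear system:
  x*      = (0.3913, 0.6087)
  lambda* = (0.3478)
  f(x*)   = -0.2609

x* = (0.3913, 0.6087), lambda* = (0.3478)


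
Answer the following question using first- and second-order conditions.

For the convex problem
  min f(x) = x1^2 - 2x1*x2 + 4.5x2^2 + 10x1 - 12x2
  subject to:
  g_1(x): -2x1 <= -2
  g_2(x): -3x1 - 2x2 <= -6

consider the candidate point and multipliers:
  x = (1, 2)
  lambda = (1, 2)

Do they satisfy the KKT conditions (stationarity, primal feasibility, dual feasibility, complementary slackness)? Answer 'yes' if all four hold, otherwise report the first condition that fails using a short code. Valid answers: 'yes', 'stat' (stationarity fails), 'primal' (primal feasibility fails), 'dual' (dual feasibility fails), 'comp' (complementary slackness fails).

Gradient of f: grad f(x) = Q x + c = (8, 4)
Constraint values g_i(x) = a_i^T x - b_i:
  g_1((1, 2)) = 0
  g_2((1, 2)) = -1
Stationarity residual: grad f(x) + sum_i lambda_i a_i = (0, 0)
  -> stationarity OK
Primal feasibility (all g_i <= 0): OK
Dual feasibility (all lambda_i >= 0): OK
Complementary slackness (lambda_i * g_i(x) = 0 for all i): FAILS

Verdict: the first failing condition is complementary_slackness -> comp.

comp
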